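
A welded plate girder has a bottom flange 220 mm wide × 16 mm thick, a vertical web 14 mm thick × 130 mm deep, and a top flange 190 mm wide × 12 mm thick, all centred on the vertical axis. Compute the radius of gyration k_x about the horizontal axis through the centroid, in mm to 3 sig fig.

Decompose the section into non-overlapping parts with the origin at the bottom-left of its bounding rectangle.
Bottom plate: 220 × 16, A = 3 520 mm², y = 8 mm, Ī = 75 093 mm⁴.
Web plate: 14 × 130, A = 1 820 mm², y = 81 mm, Ī = 2 563 167 mm⁴.
Top plate: 190 × 12, A = 2 280 mm², y = 152 mm, Ī = 27 360 mm⁴.
Centroid: ȳ = ΣA·y / ΣA = 68.522 mm.
Transfer each piece to the horizontal axis through the centroid using Ī + A·d² with d = y − 68.522:
  bottom plate: d = -60.522 mm → contributes +12 968 677 mm⁴
  web plate: d = 12.478 mm → contributes +2 846 527 mm⁴
  top plate: d = 83.478 mm → contributes +15 915 596 mm⁴
Total I = 31 730 801 mm⁴.
Radius of gyration: k = √(I/A) = √(31 730 801 / 7 620) = 64.53 mm.

k_x ≈ 64.5 mm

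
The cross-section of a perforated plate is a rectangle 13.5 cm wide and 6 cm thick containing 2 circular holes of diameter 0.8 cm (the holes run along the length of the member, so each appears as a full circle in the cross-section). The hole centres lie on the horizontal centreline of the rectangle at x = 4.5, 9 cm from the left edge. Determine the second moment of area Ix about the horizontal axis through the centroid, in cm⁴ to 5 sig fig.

Split into non-overlapping primitives; take the origin at the lower-left of the bounding box.
Plate: 13.5 × 6, A = 81 cm², y = 3 cm, Ī = 243 cm⁴.
Hole 1 (subtracted): ⌀0.8, A = 0.5026548 cm², y = 3 cm, Ī = 0.02010619 cm⁴.
Hole 2 (subtracted): ⌀0.8, A = 0.5026548 cm², y = 3 cm, Ī = 0.02010619 cm⁴.
By symmetry the centroid is at mid-height, ȳ = 3 cm.
All pieces are centred on the horizontal axis through the centroid, so I = ΣĪ (holes subtracted) = 242.9598 cm⁴.

Ix ≈ 242.96 cm⁴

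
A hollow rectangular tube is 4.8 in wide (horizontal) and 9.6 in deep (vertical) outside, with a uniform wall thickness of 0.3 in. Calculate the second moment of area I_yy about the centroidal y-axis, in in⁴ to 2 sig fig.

Break the section into simple shapes (no overlaps), measuring from the bottom-left corner of the bounding box.
Outer rectangle: 4.8 × 9.6, A = 46.08 in², x = 2.4 in, Ī = 88.47 in⁴.
Inner void (subtracted): 4.2 × 9, A = 37.8 in², x = 2.4 in, Ī = 55.57 in⁴.
By symmetry the centroid is at mid-width, x̄ = 2.4 in.
All pieces are centred on the centroidal y-axis, so I = ΣĪ (holes subtracted) = 32.91 in⁴.

I_yy ≈ 33 in⁴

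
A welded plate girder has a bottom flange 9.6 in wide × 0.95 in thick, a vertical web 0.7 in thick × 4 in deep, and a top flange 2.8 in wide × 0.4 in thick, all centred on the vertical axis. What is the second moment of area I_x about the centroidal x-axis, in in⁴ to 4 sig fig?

Break the section into simple shapes (no overlaps), measuring from the bottom-left corner of the bounding box.
Bottom plate: 9.6 × 0.95, A = 9.12 in², y = 0.475 in, Ī = 0.6859 in⁴.
Web plate: 0.7 × 4, A = 2.8 in², y = 2.95 in, Ī = 3.73333 in⁴.
Top plate: 2.8 × 0.4, A = 1.12 in², y = 5.15 in, Ī = 0.0149333 in⁴.
Centroid: ȳ = ΣA·y / ΣA = 1.40798 in.
Transfer each piece to the centroidal x-axis using Ī + A·d² with d = y − 1.40798:
  bottom plate: d = -0.932975 in → contributes +8.62434 in⁴
  web plate: d = 1.54202 in → contributes +10.3913 in⁴
  top plate: d = 3.74202 in → contributes +15.698 in⁴
Total I = 34.7136 in⁴.

I_x ≈ 34.71 in⁴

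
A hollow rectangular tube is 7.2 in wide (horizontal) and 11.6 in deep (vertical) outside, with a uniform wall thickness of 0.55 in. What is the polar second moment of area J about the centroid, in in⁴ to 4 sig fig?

Decompose the section into non-overlapping parts with the origin at the bottom-left of its bounding rectangle.
Outer rectangle: 7.2 × 11.6, A = 83.52 in², y = 5.8 in, Ī = 936.538 in⁴.
Inner void (subtracted): 6.1 × 10.5, A = 64.05 in², y = 5.8 in, Ī = 588.459 in⁴.
By symmetry the centroid is at mid-height, ȳ = 5.8 in.
All pieces are centred on the centroidal x-axis, so I = ΣĪ (holes subtracted) = 348.078 in⁴.
Repeating about the centroidal y-axis gives I_y = 162.198 in⁴.
Polar second moment: J = I_x + I_y = 510.276 in⁴.

J ≈ 510.3 in⁴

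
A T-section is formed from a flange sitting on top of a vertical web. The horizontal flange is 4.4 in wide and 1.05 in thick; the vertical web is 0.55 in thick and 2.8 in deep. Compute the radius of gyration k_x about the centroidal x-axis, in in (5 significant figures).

Treat the section as a set of non-overlapping primitives; coordinates are from the bounding-box lower-left.
Flange: 4.4 × 1.05, A = 4.62 in², y = 3.325 in, Ī = 0.4244625 in⁴.
Web: 0.55 × 2.8, A = 1.54 in², y = 1.4 in, Ī = 1.006133 in⁴.
Centroid: ȳ = ΣA·y / ΣA = 2.84375 in.
Transfer each piece to the centroidal x-axis using Ī + A·d² with d = y − 2.84375:
  flange: d = 0.48125 in → contributes +1.494462 in⁴
  web: d = -1.44375 in → contributes +4.216131 in⁴
Total I = 5.710593 in⁴.
Radius of gyration: k = √(I/A) = √(5.710593 / 6.16) = 0.9628314 in.

k_x ≈ 0.96283 in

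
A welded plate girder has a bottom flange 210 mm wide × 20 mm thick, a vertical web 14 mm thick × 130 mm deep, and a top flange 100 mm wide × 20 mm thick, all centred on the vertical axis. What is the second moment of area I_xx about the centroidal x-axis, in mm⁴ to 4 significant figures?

Split into non-overlapping primitives; take the origin at the lower-left of the bounding box.
Bottom plate: 210 × 20, A = 4 200 mm², y = 10 mm, Ī = 140 000 mm⁴.
Web plate: 14 × 130, A = 1 820 mm², y = 85 mm, Ī = 2 563 167 mm⁴.
Top plate: 100 × 20, A = 2 000 mm², y = 160 mm, Ī = 66666.7 mm⁴.
Centroid: ȳ = ΣA·y / ΣA = 64.4264 mm.
Transfer each piece to the centroidal x-axis using Ī + A·d² with d = y − 64.4264:
  bottom plate: d = -54.4264 mm → contributes +12 581 394 mm⁴
  web plate: d = 20.5736 mm → contributes +3 333 521 mm⁴
  top plate: d = 95.5736 mm → contributes +18 335 280 mm⁴
Total I = 34 250 195 mm⁴.

I_xx ≈ 3.425 × 10⁷ mm⁴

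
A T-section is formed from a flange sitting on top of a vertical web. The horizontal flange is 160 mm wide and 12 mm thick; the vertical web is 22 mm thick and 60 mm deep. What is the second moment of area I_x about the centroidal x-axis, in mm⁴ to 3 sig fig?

I_x ≈ 1.43 × 10⁶ mm⁴

Decompose the section into non-overlapping parts with the origin at the bottom-left of its bounding rectangle.
Flange: 160 × 12, A = 1 920 mm², y = 66 mm, Ī = 23 040 mm⁴.
Web: 22 × 60, A = 1 320 mm², y = 30 mm, Ī = 396 000 mm⁴.
Centroid: ȳ = ΣA·y / ΣA = 51.333 mm.
Transfer each piece to the centroidal x-axis using Ī + A·d² with d = y − 51.333:
  flange: d = 14.667 mm → contributes +436 053 mm⁴
  web: d = -21.333 mm → contributes +996 747 mm⁴
Total I = 1 432 800 mm⁴.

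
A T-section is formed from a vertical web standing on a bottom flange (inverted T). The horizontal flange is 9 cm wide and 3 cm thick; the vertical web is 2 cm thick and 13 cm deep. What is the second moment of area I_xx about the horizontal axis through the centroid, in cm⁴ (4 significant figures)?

Split into non-overlapping primitives; take the origin at the lower-left of the bounding box.
Flange: 9 × 3, A = 27 cm², y = 1.5 cm, Ī = 20.25 cm⁴.
Web: 2 × 13, A = 26 cm², y = 9.5 cm, Ī = 366.167 cm⁴.
Centroid: ȳ = ΣA·y / ΣA = 5.42453 cm.
Transfer each piece to the horizontal axis through the centroid using Ī + A·d² with d = y − 5.42453:
  flange: d = -3.92453 cm → contributes +436.102 cm⁴
  web: d = 4.07547 cm → contributes +798.013 cm⁴
Total I = 1234.11 cm⁴.

I_xx ≈ 1234 cm⁴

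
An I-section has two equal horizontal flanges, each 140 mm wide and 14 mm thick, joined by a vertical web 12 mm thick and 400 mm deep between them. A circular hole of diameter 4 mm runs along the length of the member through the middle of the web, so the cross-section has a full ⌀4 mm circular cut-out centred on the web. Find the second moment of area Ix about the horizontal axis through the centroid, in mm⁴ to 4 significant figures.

Decompose the section into non-overlapping parts with the origin at the bottom-left of its bounding rectangle.
Bottom flange: 140 × 14, A = 1 960 mm², y = 7 mm, Ī = 32013.3 mm⁴.
Web: 12 × 400, A = 4 800 mm², y = 214 mm, Ī = 64 000 000 mm⁴.
Top flange: 140 × 14, A = 1 960 mm², y = 421 mm, Ī = 32013.3 mm⁴.
Hole (subtracted): ⌀4, A = 12.5664 mm², y = 214 mm, Ī = 12.5664 mm⁴.
By symmetry the centroid is at mid-height, ȳ = 214 mm.
Transfer each piece to the horizontal axis through the centroid using Ī + A·d² with d = y − 214:
  bottom flange: d = -207 mm → contributes +84 016 053 mm⁴
  web: d = 0 mm → contributes +64 000 000 mm⁴
  top flange: d = 207 mm → contributes +84 016 053 mm⁴
  hole: d = 0 mm → contributes −12.5664 mm⁴
Total I = 232 032 094 mm⁴.

Ix ≈ 2.320 × 10⁸ mm⁴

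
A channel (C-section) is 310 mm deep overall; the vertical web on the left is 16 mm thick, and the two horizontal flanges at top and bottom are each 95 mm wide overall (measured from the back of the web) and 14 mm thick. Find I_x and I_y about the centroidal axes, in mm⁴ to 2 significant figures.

Split into non-overlapping primitives; take the origin at the lower-left of the bounding box.
Web: 16 × 310, A = 4 960 mm², y = 155 mm, Ī = 39 721 333 mm⁴.
Top flange (beyond web): 79 × 14, A = 1 106 mm², y = 303 mm, Ī = 18 065 mm⁴.
Bottom flange (beyond web): 79 × 14, A = 1 106 mm², y = 7 mm, Ī = 18 065 mm⁴.
By symmetry the centroid is at mid-height, ȳ = 155 mm.
Transfer each piece to the centroidal x-axis using Ī + A·d² with d = y − 155:
  web: d = 0 mm → contributes +39 721 333 mm⁴
  top flange (beyond web): d = 148 mm → contributes +24 243 889 mm⁴
  bottom flange (beyond web): d = -148 mm → contributes +24 243 889 mm⁴
Total I = 88 209 111 mm⁴.
For the y-axis: x̄ = 22.65 mm.
Repeating about the centroidal y-axis gives I_y = 4 707 784 mm⁴.

I_x ≈ 8.8 × 10⁷ mm⁴, I_y ≈ 4.7 × 10⁶ mm⁴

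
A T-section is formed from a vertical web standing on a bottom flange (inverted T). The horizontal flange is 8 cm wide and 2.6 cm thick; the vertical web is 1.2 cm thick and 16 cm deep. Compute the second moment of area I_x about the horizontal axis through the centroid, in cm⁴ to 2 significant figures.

I_x ≈ 1300 cm⁴

Treat the section as a set of non-overlapping primitives; coordinates are from the bounding-box lower-left.
Flange: 8 × 2.6, A = 20.8 cm², y = 1.3 cm, Ī = 11.72 cm⁴.
Web: 1.2 × 16, A = 19.2 cm², y = 10.6 cm, Ī = 409.6 cm⁴.
Centroid: ȳ = ΣA·y / ΣA = 5.764 cm.
Transfer each piece to the horizontal axis through the centroid using Ī + A·d² with d = y − 5.764:
  flange: d = -4.464 cm → contributes +426.2 cm⁴
  web: d = 4.836 cm → contributes +858.6 cm⁴
Total I = 1 285 cm⁴.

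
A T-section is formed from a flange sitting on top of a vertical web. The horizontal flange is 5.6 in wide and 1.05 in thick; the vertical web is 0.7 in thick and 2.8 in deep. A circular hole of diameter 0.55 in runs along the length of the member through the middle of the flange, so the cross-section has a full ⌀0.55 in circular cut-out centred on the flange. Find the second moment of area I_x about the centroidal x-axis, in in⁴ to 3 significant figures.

I_x ≈ 7.21 in⁴

Split into non-overlapping primitives; take the origin at the lower-left of the bounding box.
Flange: 5.6 × 1.05, A = 5.88 in², y = 3.325 in, Ī = 0.54023 in⁴.
Web: 0.7 × 2.8, A = 1.96 in², y = 1.4 in, Ī = 1.2805 in⁴.
Hole (subtracted): ⌀0.55, A = 0.23758 in², y = 3.325 in, Ī = 0.0044918 in⁴.
Centroid: ȳ = ΣA·y / ΣA = 2.8287 in.
Transfer each piece to the centroidal x-axis using Ī + A·d² with d = y − 2.8287:
  flange: d = 0.49629 in → contributes +1.9885 in⁴
  web: d = -1.4287 in → contributes +5.2813 in⁴
  hole: d = 0.49629 in → contributes −0.063009 in⁴
Total I = 7.2068 in⁴.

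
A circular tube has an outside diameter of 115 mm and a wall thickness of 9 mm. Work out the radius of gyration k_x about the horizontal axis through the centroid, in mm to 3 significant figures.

k_x ≈ 37.6 mm

Treat the section as a set of non-overlapping primitives; coordinates are from the bounding-box lower-left.
Outer circle: ⌀115, A = 10 387 mm², y = 57.5 mm, Ī = 8 585 414 mm⁴.
Bore (subtracted): ⌀97, A = 7389.8 mm², y = 57.5 mm, Ī = 4 345 671 mm⁴.
By symmetry the centroid is at mid-height, ȳ = 57.5 mm.
All pieces are centred on the horizontal axis through the centroid, so I = ΣĪ (holes subtracted) = 4 239 743 mm⁴.
Radius of gyration: k = √(I/A) = √(4 239 743 / 2997.1) = 37.612 mm.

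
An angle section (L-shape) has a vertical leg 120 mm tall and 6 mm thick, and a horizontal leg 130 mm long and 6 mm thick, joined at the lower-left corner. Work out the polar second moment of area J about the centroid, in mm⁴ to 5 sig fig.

Decompose the section into non-overlapping parts with the origin at the bottom-left of its bounding rectangle.
Vertical leg: 6 × 120, A = 720 mm², y = 60 mm, Ī = 864 000 mm⁴.
Horizontal leg (remainder): 124 × 6, A = 744 mm², y = 3 mm, Ī = 2 232 mm⁴.
Centroid: ȳ = ΣA·y / ΣA = 31.03279 mm.
Transfer each piece to the centroidal x-axis using Ī + A·d² with d = y − 31.03279:
  vertical leg: d = 28.96721 mm → contributes +1 468 152 mm⁴
  horizontal leg (remainder): d = -28.03279 mm → contributes +586894.8 mm⁴
Total I = 2 055 046 mm⁴.
For the y-axis: x̄ = 36.03279 mm.
Repeating about the centroidal y-axis gives I_y = 2 501 406 mm⁴.
Polar second moment: J = I_x + I_y = 4 556 453 mm⁴.

J ≈ 4.5565 × 10⁶ mm⁴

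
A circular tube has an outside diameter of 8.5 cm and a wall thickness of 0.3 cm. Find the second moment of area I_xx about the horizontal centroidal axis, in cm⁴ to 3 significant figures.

Decompose the section into non-overlapping parts with the origin at the bottom-left of its bounding rectangle.
Outer circle: ⌀8.5, A = 56.745 cm², y = 4.25 cm, Ī = 256.24 cm⁴.
Bore (subtracted): ⌀7.9, A = 49.017 cm², y = 4.25 cm, Ī = 191.2 cm⁴.
By symmetry the centroid is at mid-height, ȳ = 4.25 cm.
All pieces are centred on the horizontal centroidal axis, so I = ΣĪ (holes subtracted) = 65.043 cm⁴.

I_xx ≈ 65.0 cm⁴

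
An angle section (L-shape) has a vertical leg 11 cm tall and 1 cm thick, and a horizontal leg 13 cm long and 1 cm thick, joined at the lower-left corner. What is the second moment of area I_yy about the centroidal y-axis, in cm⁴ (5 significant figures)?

Split into non-overlapping primitives; take the origin at the lower-left of the bounding box.
Vertical leg: 1 × 11, A = 11 cm², x = 0.5 cm, Ī = 0.9166667 cm⁴.
Horizontal leg (remainder): 12 × 1, A = 12 cm², x = 7 cm, Ī = 144 cm⁴.
Centroid: x̄ = ΣA·x / ΣA = 3.891304 cm.
Transfer each piece to the centroidal y-axis using Ī + A·d² with d = x − 3.891304:
  vertical leg: d = -3.391304 cm → contributes +127.4271 cm⁴
  horizontal leg (remainder): d = 3.108696 cm → contributes +259.9679 cm⁴
Total I = 387.3949 cm⁴.

I_yy ≈ 387.39 cm⁴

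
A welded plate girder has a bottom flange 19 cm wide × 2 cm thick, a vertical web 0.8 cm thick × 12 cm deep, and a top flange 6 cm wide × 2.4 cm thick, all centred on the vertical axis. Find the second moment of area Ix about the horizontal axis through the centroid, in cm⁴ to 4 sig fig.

Treat the section as a set of non-overlapping primitives; coordinates are from the bounding-box lower-left.
Bottom plate: 19 × 2, A = 38 cm², y = 1 cm, Ī = 12.6667 cm⁴.
Web plate: 0.8 × 12, A = 9.6 cm², y = 8 cm, Ī = 115.2 cm⁴.
Top plate: 6 × 2.4, A = 14.4 cm², y = 15.2 cm, Ī = 6.912 cm⁴.
Centroid: ȳ = ΣA·y / ΣA = 5.38194 cm.
Transfer each piece to the horizontal axis through the centroid using Ī + A·d² with d = y − 5.38194:
  bottom plate: d = -4.38194 cm → contributes +742.318 cm⁴
  web plate: d = 2.61806 cm → contributes +181.001 cm⁴
  top plate: d = 9.81806 cm → contributes +1394.99 cm⁴
Total I = 2318.31 cm⁴.

Ix ≈ 2318 cm⁴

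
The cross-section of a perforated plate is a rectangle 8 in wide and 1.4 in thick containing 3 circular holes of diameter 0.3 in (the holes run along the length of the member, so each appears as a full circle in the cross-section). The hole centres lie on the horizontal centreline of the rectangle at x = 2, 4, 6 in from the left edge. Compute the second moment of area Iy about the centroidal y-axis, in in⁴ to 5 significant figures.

Iy ≈ 59.167 in⁴

Split into non-overlapping primitives; take the origin at the lower-left of the bounding box.
Plate: 8 × 1.4, A = 11.2 in², x = 4 in, Ī = 59.73333 in⁴.
Hole 1 (subtracted): ⌀0.3, A = 0.07068583 in², x = 2 in, Ī = 0.0003976078 in⁴.
Hole 2 (subtracted): ⌀0.3, A = 0.07068583 in², x = 4 in, Ī = 0.0003976078 in⁴.
Hole 3 (subtracted): ⌀0.3, A = 0.07068583 in², x = 6 in, Ī = 0.0003976078 in⁴.
By symmetry the centroid is at mid-width, x̄ = 4 in.
Transfer each piece to the centroidal y-axis using Ī + A·d² with d = x − 4:
  plate: d = 0 in → contributes +59.73333 in⁴
  hole 1: d = -2 in → contributes −0.2831409 in⁴
  hole 2: d = 0 in → contributes −0.0003976078 in⁴
  hole 3: d = 2 in → contributes −0.2831409 in⁴
Total I = 59.16665 in⁴.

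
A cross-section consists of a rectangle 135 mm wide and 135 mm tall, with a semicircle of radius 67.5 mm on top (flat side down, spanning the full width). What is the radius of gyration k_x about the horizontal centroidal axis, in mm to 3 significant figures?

k_x ≈ 55.2 mm

Decompose the section into non-overlapping parts with the origin at the bottom-left of its bounding rectangle.
Rectangular body: 135 × 135, A = 18 225 mm², y = 67.5 mm, Ī = 27 679 219 mm⁴.
Semicircular cap: semicircle r = 67.5, A = 7156.9 mm², y = 163.65 mm, Ī = 2 278 490 mm⁴.
Centroid: ȳ = ΣA·y / ΣA = 94.611 mm.
Transfer each piece to the horizontal centroidal axis using Ī + A·d² with d = y − 94.611:
  rectangular body: d = -27.111 mm → contributes +41 074 513 mm⁴
  semicircular cap: d = 69.037 mm → contributes +36 389 326 mm⁴
Total I = 77 463 838 mm⁴.
Radius of gyration: k = √(I/A) = √(77 463 838 / 25 382) = 55.244 mm.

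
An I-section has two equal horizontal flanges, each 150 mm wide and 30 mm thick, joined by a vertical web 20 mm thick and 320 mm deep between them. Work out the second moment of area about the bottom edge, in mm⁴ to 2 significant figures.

I_base ≈ 8.9 × 10⁸ mm⁴

Split into non-overlapping primitives; take the origin at the lower-left of the bounding box.
Bottom flange: 150 × 30, A = 4 500 mm², y = 15 mm, Ī = 337 500 mm⁴.
Web: 20 × 320, A = 6 400 mm², y = 190 mm, Ī = 54 613 333 mm⁴.
Top flange: 150 × 30, A = 4 500 mm², y = 365 mm, Ī = 337 500 mm⁴.
Transfer each piece to the bottom edge using Ī + A·d² with d = y − 0:
  bottom flange: d = 15 mm → contributes +1 350 000 mm⁴
  web: d = 190 mm → contributes +285 653 333 mm⁴
  top flange: d = 365 mm → contributes +599 850 000 mm⁴
Total I = 886 853 333 mm⁴.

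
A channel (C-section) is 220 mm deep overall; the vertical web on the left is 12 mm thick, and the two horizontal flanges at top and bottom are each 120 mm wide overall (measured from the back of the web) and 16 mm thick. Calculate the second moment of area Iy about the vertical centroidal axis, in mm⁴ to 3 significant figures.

Iy ≈ 8.78 × 10⁶ mm⁴

Break the section into simple shapes (no overlaps), measuring from the bottom-left corner of the bounding box.
Web: 12 × 220, A = 2 640 mm², x = 6 mm, Ī = 31 680 mm⁴.
Top flange (beyond web): 108 × 16, A = 1 728 mm², x = 66 mm, Ī = 1 679 616 mm⁴.
Bottom flange (beyond web): 108 × 16, A = 1 728 mm², x = 66 mm, Ī = 1 679 616 mm⁴.
Centroid: x̄ = ΣA·x / ΣA = 40.016 mm.
Transfer each piece to the vertical centroidal axis using Ī + A·d² with d = x − 40.016:
  web: d = -34.016 mm → contributes +3 086 348 mm⁴
  top flange (beyond web): d = 25.984 mm → contributes +2 846 329 mm⁴
  bottom flange (beyond web): d = 25.984 mm → contributes +2 846 329 mm⁴
Total I = 8 779 006 mm⁴.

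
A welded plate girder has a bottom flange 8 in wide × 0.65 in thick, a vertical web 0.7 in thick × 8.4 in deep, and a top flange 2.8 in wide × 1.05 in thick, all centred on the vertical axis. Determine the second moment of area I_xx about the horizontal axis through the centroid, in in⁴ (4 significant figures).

Decompose the section into non-overlapping parts with the origin at the bottom-left of its bounding rectangle.
Bottom plate: 8 × 0.65, A = 5.2 in², y = 0.325 in, Ī = 0.183083 in⁴.
Web plate: 0.7 × 8.4, A = 5.88 in², y = 4.85 in, Ī = 34.5744 in⁴.
Top plate: 2.8 × 1.05, A = 2.94 in², y = 9.575 in, Ī = 0.270113 in⁴.
Centroid: ȳ = ΣA·y / ΣA = 4.16252 in.
Transfer each piece to the horizontal axis through the centroid using Ī + A·d² with d = y − 4.16252:
  bottom plate: d = -3.83752 in → contributes +76.7611 in⁴
  web plate: d = 0.687482 in → contributes +37.3535 in⁴
  top plate: d = 5.41248 in → contributes +86.3973 in⁴
Total I = 200.512 in⁴.

I_xx ≈ 200.5 in⁴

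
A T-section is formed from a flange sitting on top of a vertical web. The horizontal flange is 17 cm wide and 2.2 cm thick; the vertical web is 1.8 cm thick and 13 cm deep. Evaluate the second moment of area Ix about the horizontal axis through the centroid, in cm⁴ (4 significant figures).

Decompose the section into non-overlapping parts with the origin at the bottom-left of its bounding rectangle.
Flange: 17 × 2.2, A = 37.4 cm², y = 14.1 cm, Ī = 15.0847 cm⁴.
Web: 1.8 × 13, A = 23.4 cm², y = 6.5 cm, Ī = 329.55 cm⁴.
Centroid: ȳ = ΣA·y / ΣA = 11.175 cm.
Transfer each piece to the horizontal axis through the centroid using Ī + A·d² with d = y − 11.175:
  flange: d = 2.925 cm → contributes +335.065 cm⁴
  web: d = -4.675 cm → contributes +840.972 cm⁴
Total I = 1176.04 cm⁴.

Ix ≈ 1176 cm⁴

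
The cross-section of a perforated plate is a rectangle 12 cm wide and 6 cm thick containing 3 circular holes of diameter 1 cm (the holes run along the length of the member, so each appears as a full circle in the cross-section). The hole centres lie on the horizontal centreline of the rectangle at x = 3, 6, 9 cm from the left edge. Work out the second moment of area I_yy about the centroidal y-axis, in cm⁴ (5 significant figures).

I_yy ≈ 849.72 cm⁴

Treat the section as a set of non-overlapping primitives; coordinates are from the bounding-box lower-left.
Plate: 12 × 6, A = 72 cm², x = 6 cm, Ī = 864 cm⁴.
Hole 1 (subtracted): ⌀1, A = 0.7853982 cm², x = 3 cm, Ī = 0.04908739 cm⁴.
Hole 2 (subtracted): ⌀1, A = 0.7853982 cm², x = 6 cm, Ī = 0.04908739 cm⁴.
Hole 3 (subtracted): ⌀1, A = 0.7853982 cm², x = 9 cm, Ī = 0.04908739 cm⁴.
By symmetry the centroid is at mid-width, x̄ = 6 cm.
Transfer each piece to the centroidal y-axis using Ī + A·d² with d = x − 6:
  plate: d = 0 cm → contributes +864 cm⁴
  hole 1: d = -3 cm → contributes −7.117671 cm⁴
  hole 2: d = 0 cm → contributes −0.04908739 cm⁴
  hole 3: d = 3 cm → contributes −7.117671 cm⁴
Total I = 849.7156 cm⁴.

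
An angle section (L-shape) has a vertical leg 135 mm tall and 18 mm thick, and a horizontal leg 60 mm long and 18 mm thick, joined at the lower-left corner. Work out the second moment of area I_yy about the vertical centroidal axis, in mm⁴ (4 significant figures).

Treat the section as a set of non-overlapping primitives; coordinates are from the bounding-box lower-left.
Vertical leg: 18 × 135, A = 2 430 mm², x = 9 mm, Ī = 65 610 mm⁴.
Horizontal leg (remainder): 42 × 18, A = 756 mm², x = 39 mm, Ī = 111 132 mm⁴.
Centroid: x̄ = ΣA·x / ΣA = 16.1186 mm.
Transfer each piece to the vertical centroidal axis using Ī + A·d² with d = x − 16.1186:
  vertical leg: d = -7.11864 mm → contributes +188 750 mm⁴
  horizontal leg (remainder): d = 22.8814 mm → contributes +506 941 mm⁴
Total I = 695 691 mm⁴.

I_yy ≈ 6.957 × 10⁵ mm⁴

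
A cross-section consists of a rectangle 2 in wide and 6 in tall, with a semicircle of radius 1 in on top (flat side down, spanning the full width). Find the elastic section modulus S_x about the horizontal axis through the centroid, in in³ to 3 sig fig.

Break the section into simple shapes (no overlaps), measuring from the bottom-left corner of the bounding box.
Rectangular body: 2 × 6, A = 12 in², y = 3 in, Ī = 36 in⁴.
Semicircular cap: semicircle r = 1, A = 1.5708 in², y = 6.4244 in, Ī = 0.10976 in⁴.
Centroid: ȳ = ΣA·y / ΣA = 3.3964 in.
Transfer each piece to the horizontal axis through the centroid using Ī + A·d² with d = y − 3.3964:
  rectangular body: d = -0.39637 in → contributes +37.885 in⁴
  semicircular cap: d = 3.028 in → contributes +14.512 in⁴
Total I = 52.398 in⁴.
Extreme fibre distance c = 3.6036 in; S = I/c = 14.54 in³.

S_x ≈ 14.5 in³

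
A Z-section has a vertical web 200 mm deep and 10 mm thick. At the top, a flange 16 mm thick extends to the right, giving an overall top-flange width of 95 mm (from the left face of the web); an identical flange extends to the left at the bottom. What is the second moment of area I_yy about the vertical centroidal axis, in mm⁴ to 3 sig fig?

I_yy ≈ 7.79 × 10⁶ mm⁴

Split into non-overlapping primitives; take the origin at the lower-left of the bounding box.
Web: 10 × 200, A = 2 000 mm², x = 90 mm, Ī = 16 667 mm⁴.
Top flange (beyond web): 85 × 16, A = 1 360 mm², x = 137.5 mm, Ī = 818 833 mm⁴.
Bottom flange (beyond web): 85 × 16, A = 1 360 mm², x = 42.5 mm, Ī = 818 833 mm⁴.
Centroid: x̄ = ΣA·x / ΣA = 90 mm.
Transfer each piece to the vertical centroidal axis using Ī + A·d² with d = x − 90:
  web: d = 0 mm → contributes +16 667 mm⁴
  top flange (beyond web): d = 47.5 mm → contributes +3 887 333 mm⁴
  bottom flange (beyond web): d = -47.5 mm → contributes +3 887 333 mm⁴
Total I = 7 791 333 mm⁴.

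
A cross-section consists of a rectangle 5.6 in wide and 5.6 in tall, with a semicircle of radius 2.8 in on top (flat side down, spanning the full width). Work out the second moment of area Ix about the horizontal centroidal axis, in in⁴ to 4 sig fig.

Ix ≈ 229.4 in⁴

Split into non-overlapping primitives; take the origin at the lower-left of the bounding box.
Rectangular body: 5.6 × 5.6, A = 31.36 in², y = 2.8 in, Ī = 81.9541 in⁴.
Semicircular cap: semicircle r = 2.8, A = 12.315 in², y = 6.78836 in, Ī = 6.74628 in⁴.
Centroid: ȳ = ΣA·y / ΣA = 3.9246 in.
Transfer each piece to the horizontal centroidal axis using Ī + A·d² with d = y − 3.9246:
  rectangular body: d = -1.1246 in → contributes +121.616 in⁴
  semicircular cap: d = 2.86376 in → contributes +107.743 in⁴
Total I = 229.359 in⁴.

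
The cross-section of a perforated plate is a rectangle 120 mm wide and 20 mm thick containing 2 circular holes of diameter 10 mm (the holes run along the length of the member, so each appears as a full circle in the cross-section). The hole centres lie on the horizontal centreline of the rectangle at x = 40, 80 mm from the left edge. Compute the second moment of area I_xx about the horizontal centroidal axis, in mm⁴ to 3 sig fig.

I_xx ≈ 7.90 × 10⁴ mm⁴

Decompose the section into non-overlapping parts with the origin at the bottom-left of its bounding rectangle.
Plate: 120 × 20, A = 2 400 mm², y = 10 mm, Ī = 80 000 mm⁴.
Hole 1 (subtracted): ⌀10, A = 78.54 mm², y = 10 mm, Ī = 490.87 mm⁴.
Hole 2 (subtracted): ⌀10, A = 78.54 mm², y = 10 mm, Ī = 490.87 mm⁴.
By symmetry the centroid is at mid-height, ȳ = 10 mm.
All pieces are centred on the horizontal centroidal axis, so I = ΣĪ (holes subtracted) = 79 018 mm⁴.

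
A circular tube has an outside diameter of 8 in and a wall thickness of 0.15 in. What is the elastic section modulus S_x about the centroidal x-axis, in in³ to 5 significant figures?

Decompose the section into non-overlapping parts with the origin at the bottom-left of its bounding rectangle.
Outer circle: ⌀8, A = 50.26548 in², y = 4 in, Ī = 201.0619 in⁴.
Bore (subtracted): ⌀7.7, A = 46.56626 in², y = 4 in, Ī = 172.5571 in⁴.
By symmetry the centroid is at mid-height, ȳ = 4 in.
All pieces are centred on the centroidal x-axis, so I = ΣĪ (holes subtracted) = 28.50484 in⁴.
Extreme fibre distance c = 4 in; S = I/c = 7.126211 in³.

S_x ≈ 7.1262 in³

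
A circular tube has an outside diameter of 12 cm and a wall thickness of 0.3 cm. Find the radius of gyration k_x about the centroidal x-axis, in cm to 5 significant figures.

Treat the section as a set of non-overlapping primitives; coordinates are from the bounding-box lower-left.
Outer circle: ⌀12, A = 113.0973 cm², y = 6 cm, Ī = 1017.876 cm⁴.
Bore (subtracted): ⌀11.4, A = 102.0703 cm², y = 6 cm, Ī = 829.0664 cm⁴.
By symmetry the centroid is at mid-height, ȳ = 6 cm.
All pieces are centred on the centroidal x-axis, so I = ΣĪ (holes subtracted) = 188.8096 cm⁴.
Radius of gyration: k = √(I/A) = √(188.8096 / 11.02699) = 4.137934 cm.

k_x ≈ 4.1379 cm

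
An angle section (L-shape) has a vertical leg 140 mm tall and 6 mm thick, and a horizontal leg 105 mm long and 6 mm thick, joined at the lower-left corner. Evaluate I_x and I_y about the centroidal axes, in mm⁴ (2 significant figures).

I_x ≈ 2.9 × 10⁶ mm⁴, I_y ≈ 1.4 × 10⁶ mm⁴

Treat the section as a set of non-overlapping primitives; coordinates are from the bounding-box lower-left.
Vertical leg: 6 × 140, A = 840 mm², y = 70 mm, Ī = 1 372 000 mm⁴.
Horizontal leg (remainder): 99 × 6, A = 594 mm², y = 3 mm, Ī = 1 782 mm⁴.
Centroid: ȳ = ΣA·y / ΣA = 42.25 mm.
Transfer each piece to the centroidal x-axis using Ī + A·d² with d = y − 42.25:
  vertical leg: d = 27.75 mm → contributes +2 018 999 mm⁴
  horizontal leg (remainder): d = -39.25 mm → contributes +916 730 mm⁴
Total I = 2 935 729 mm⁴.
For the y-axis: x̄ = 24.75 mm.
Repeating about the centroidal y-axis gives I_y = 1 446 706 mm⁴.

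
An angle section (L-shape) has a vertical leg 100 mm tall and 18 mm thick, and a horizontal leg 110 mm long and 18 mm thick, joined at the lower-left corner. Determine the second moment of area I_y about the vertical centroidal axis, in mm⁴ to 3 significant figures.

Decompose the section into non-overlapping parts with the origin at the bottom-left of its bounding rectangle.
Vertical leg: 18 × 100, A = 1 800 mm², x = 9 mm, Ī = 48 600 mm⁴.
Horizontal leg (remainder): 92 × 18, A = 1 656 mm², x = 64 mm, Ī = 1 168 032 mm⁴.
Centroid: x̄ = ΣA·x / ΣA = 35.354 mm.
Transfer each piece to the vertical centroidal axis using Ī + A·d² with d = x − 35.354:
  vertical leg: d = -26.354 mm → contributes +1 298 776 mm⁴
  horizontal leg (remainder): d = 28.646 mm → contributes +2 526 919 mm⁴
Total I = 3 825 695 mm⁴.

I_y ≈ 3.83 × 10⁶ mm⁴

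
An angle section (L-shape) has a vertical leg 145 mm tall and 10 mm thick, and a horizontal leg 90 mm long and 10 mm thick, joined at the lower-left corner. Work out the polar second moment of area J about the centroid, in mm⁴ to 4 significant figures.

Treat the section as a set of non-overlapping primitives; coordinates are from the bounding-box lower-left.
Vertical leg: 10 × 145, A = 1 450 mm², y = 72.5 mm, Ī = 2 540 521 mm⁴.
Horizontal leg (remainder): 80 × 10, A = 800 mm², y = 5 mm, Ī = 6666.67 mm⁴.
Centroid: ȳ = ΣA·y / ΣA = 48.5 mm.
Transfer each piece to the centroidal x-axis using Ī + A·d² with d = y − 48.5:
  vertical leg: d = 24 mm → contributes +3 375 721 mm⁴
  horizontal leg (remainder): d = -43.5 mm → contributes +1 520 467 mm⁴
Total I = 4 896 188 mm⁴.
For the y-axis: x̄ = 21 mm.
Repeating about the centroidal y-axis gives I_y = 1 482 750 mm⁴.
Polar second moment: J = I_x + I_y = 6 378 938 mm⁴.

J ≈ 6.379 × 10⁶ mm⁴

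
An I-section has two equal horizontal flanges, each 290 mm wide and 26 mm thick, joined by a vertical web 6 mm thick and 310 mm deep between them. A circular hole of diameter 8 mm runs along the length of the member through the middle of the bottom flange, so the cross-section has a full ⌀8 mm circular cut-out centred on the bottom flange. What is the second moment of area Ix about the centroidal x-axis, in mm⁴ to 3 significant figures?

Ix ≈ 4.40 × 10⁸ mm⁴

Break the section into simple shapes (no overlaps), measuring from the bottom-left corner of the bounding box.
Bottom flange: 290 × 26, A = 7 540 mm², y = 13 mm, Ī = 424 753 mm⁴.
Web: 6 × 310, A = 1 860 mm², y = 181 mm, Ī = 14 895 500 mm⁴.
Top flange: 290 × 26, A = 7 540 mm², y = 349 mm, Ī = 424 753 mm⁴.
Hole (subtracted): ⌀8, A = 50.265 mm², y = 13 mm, Ī = 201.06 mm⁴.
Centroid: ȳ = ΣA·y / ΣA = 181.5 mm.
Transfer each piece to the centroidal x-axis using Ī + A·d² with d = y − 181.5:
  bottom flange: d = -168.5 mm → contributes +214 502 278 mm⁴
  web: d = -0.49998 mm → contributes +14 895 965 mm⁴
  top flange: d = 167.5 mm → contributes +211 968 918 mm⁴
  hole: d = -168.5 mm → contributes −1 427 351 mm⁴
Total I = 439 939 810 mm⁴.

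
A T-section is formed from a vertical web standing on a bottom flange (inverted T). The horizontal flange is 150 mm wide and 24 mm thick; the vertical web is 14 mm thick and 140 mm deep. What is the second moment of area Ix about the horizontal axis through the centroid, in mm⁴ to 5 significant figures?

Break the section into simple shapes (no overlaps), measuring from the bottom-left corner of the bounding box.
Flange: 150 × 24, A = 3 600 mm², y = 12 mm, Ī = 172 800 mm⁴.
Web: 14 × 140, A = 1 960 mm², y = 94 mm, Ī = 3 201 333 mm⁴.
Centroid: ȳ = ΣA·y / ΣA = 40.90647 mm.
Transfer each piece to the horizontal axis through the centroid using Ī + A·d² with d = y − 40.90647:
  flange: d = -28.90647 mm → contributes +3 180 903 mm⁴
  web: d = 53.09353 mm → contributes +8 726 421 mm⁴
Total I = 11 907 325 mm⁴.

Ix ≈ 1.1907 × 10⁷ mm⁴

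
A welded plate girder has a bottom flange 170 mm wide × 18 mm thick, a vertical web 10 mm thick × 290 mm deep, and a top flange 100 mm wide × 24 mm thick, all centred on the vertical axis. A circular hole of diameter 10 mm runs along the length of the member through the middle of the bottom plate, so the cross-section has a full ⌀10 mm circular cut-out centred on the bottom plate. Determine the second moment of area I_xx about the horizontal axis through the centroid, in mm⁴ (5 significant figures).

I_xx ≈ 1.4957 × 10⁸ mm⁴

Break the section into simple shapes (no overlaps), measuring from the bottom-left corner of the bounding box.
Bottom plate: 170 × 18, A = 3 060 mm², y = 9 mm, Ī = 82 620 mm⁴.
Web plate: 10 × 290, A = 2 900 mm², y = 163 mm, Ī = 20 324 167 mm⁴.
Top plate: 100 × 24, A = 2 400 mm², y = 320 mm, Ī = 115 200 mm⁴.
Hole (subtracted): ⌀10, A = 78.53982 mm², y = 9 mm, Ī = 490.8739 mm⁴.
Centroid: ȳ = ΣA·y / ΣA = 153.0567 mm.
Transfer each piece to the horizontal axis through the centroid using Ī + A·d² with d = y − 153.0567:
  bottom plate: d = -144.0567 mm → contributes +63 584 777 mm⁴
  web plate: d = 9.943279 mm → contributes +20 610 886 mm⁴
  top plate: d = 166.9433 mm → contributes +67 003 340 mm⁴
  hole: d = -144.0567 mm → contributes −1 630 376 mm⁴
Total I = 149 568 628 mm⁴.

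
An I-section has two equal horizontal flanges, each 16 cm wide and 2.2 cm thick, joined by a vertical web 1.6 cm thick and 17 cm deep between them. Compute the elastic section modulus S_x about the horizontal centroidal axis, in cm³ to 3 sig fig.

S_x ≈ 670 cm³

Treat the section as a set of non-overlapping primitives; coordinates are from the bounding-box lower-left.
Bottom flange: 16 × 2.2, A = 35.2 cm², y = 1.1 cm, Ī = 14.197 cm⁴.
Web: 1.6 × 17, A = 27.2 cm², y = 10.7 cm, Ī = 655.07 cm⁴.
Top flange: 16 × 2.2, A = 35.2 cm², y = 20.3 cm, Ī = 14.197 cm⁴.
By symmetry the centroid is at mid-height, ȳ = 10.7 cm.
Transfer each piece to the horizontal centroidal axis using Ī + A·d² with d = y − 10.7:
  bottom flange: d = -9.6 cm → contributes +3258.2 cm⁴
  web: d = 0 cm → contributes +655.07 cm⁴
  top flange: d = 9.6 cm → contributes +3258.2 cm⁴
Total I = 7171.5 cm⁴.
Extreme fibre distance c = 10.7 cm; S = I/c = 670.24 cm³.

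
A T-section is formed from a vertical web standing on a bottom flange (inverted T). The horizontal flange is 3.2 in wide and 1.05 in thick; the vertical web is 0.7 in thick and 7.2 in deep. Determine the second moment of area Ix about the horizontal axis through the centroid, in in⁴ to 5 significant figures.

Ix ≈ 56.385 in⁴

Split into non-overlapping primitives; take the origin at the lower-left of the bounding box.
Flange: 3.2 × 1.05, A = 3.36 in², y = 0.525 in, Ī = 0.3087 in⁴.
Web: 0.7 × 7.2, A = 5.04 in², y = 4.65 in, Ī = 21.7728 in⁴.
Centroid: ȳ = ΣA·y / ΣA = 3 in.
Transfer each piece to the horizontal axis through the centroid using Ī + A·d² with d = y − 3:
  flange: d = -2.475 in → contributes +20.8908 in⁴
  web: d = 1.65 in → contributes +35.4942 in⁴
Total I = 56.385 in⁴.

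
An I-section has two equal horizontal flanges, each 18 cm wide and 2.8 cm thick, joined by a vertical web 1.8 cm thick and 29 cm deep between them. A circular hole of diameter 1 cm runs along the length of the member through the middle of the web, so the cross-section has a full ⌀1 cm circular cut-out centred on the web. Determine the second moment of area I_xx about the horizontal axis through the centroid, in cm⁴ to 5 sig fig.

Treat the section as a set of non-overlapping primitives; coordinates are from the bounding-box lower-left.
Bottom flange: 18 × 2.8, A = 50.4 cm², y = 1.4 cm, Ī = 32.928 cm⁴.
Web: 1.8 × 29, A = 52.2 cm², y = 17.3 cm, Ī = 3658.35 cm⁴.
Top flange: 18 × 2.8, A = 50.4 cm², y = 33.2 cm, Ī = 32.928 cm⁴.
Hole (subtracted): ⌀1, A = 0.7853982 cm², y = 17.3 cm, Ī = 0.04908739 cm⁴.
By symmetry the centroid is at mid-height, ȳ = 17.3 cm.
Transfer each piece to the horizontal axis through the centroid using Ī + A·d² with d = y − 17.3:
  bottom flange: d = -15.9 cm → contributes +12774.55 cm⁴
  web: d = 0 cm → contributes +3658.35 cm⁴
  top flange: d = 15.9 cm → contributes +12774.55 cm⁴
  hole: d = 0 cm → contributes −0.04908739 cm⁴
Total I = 29207.4 cm⁴.

I_xx ≈ 2.9207 × 10⁴ cm⁴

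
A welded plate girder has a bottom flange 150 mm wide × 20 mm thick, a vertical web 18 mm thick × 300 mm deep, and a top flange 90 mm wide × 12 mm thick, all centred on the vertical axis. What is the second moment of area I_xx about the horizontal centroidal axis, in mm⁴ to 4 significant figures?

Treat the section as a set of non-overlapping primitives; coordinates are from the bounding-box lower-left.
Bottom plate: 150 × 20, A = 3 000 mm², y = 10 mm, Ī = 100 000 mm⁴.
Web plate: 18 × 300, A = 5 400 mm², y = 170 mm, Ī = 40 500 000 mm⁴.
Top plate: 90 × 12, A = 1 080 mm², y = 326 mm, Ī = 12 960 mm⁴.
Centroid: ȳ = ΣA·y / ΣA = 137.139 mm.
Transfer each piece to the horizontal centroidal axis using Ī + A·d² with d = y − 137.139:
  bottom plate: d = -127.139 mm → contributes +48 593 159 mm⁴
  web plate: d = 32.8608 mm → contributes +46 331 079 mm⁴
  top plate: d = 188.861 mm → contributes +38 534 817 mm⁴
Total I = 133 459 056 mm⁴.

I_xx ≈ 1.335 × 10⁸ mm⁴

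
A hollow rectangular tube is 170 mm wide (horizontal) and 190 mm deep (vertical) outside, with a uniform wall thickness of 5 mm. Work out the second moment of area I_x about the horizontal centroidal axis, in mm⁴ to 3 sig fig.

Treat the section as a set of non-overlapping primitives; coordinates are from the bounding-box lower-left.
Outer rectangle: 170 × 190, A = 32 300 mm², y = 95 mm, Ī = 97 169 167 mm⁴.
Inner void (subtracted): 160 × 180, A = 28 800 mm², y = 95 mm, Ī = 77 760 000 mm⁴.
By symmetry the centroid is at mid-height, ȳ = 95 mm.
All pieces are centred on the horizontal centroidal axis, so I = ΣĪ (holes subtracted) = 19 409 167 mm⁴.

I_x ≈ 1.94 × 10⁷ mm⁴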